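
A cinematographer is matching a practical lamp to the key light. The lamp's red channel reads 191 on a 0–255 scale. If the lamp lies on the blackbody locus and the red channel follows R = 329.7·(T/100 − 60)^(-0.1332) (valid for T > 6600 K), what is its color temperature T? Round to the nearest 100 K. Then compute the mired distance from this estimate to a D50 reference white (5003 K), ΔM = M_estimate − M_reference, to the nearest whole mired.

(t − 60)^(-0.1332) = 191/329.7 = 0.57931.
t − 60 = 0.57931^(1/-0.1332) = 0.57931^(-7.508) = 60.245, so t = 120.245.
T = 100·t = 12025 K → 12000 K to the nearest 100 K.
M_estimate = 10⁶/12000 = 83.33; M_reference = 10⁶/5003 = 199.88.
ΔM = 83.33 − 199.88 = -116.55 → -117 mireds.

-117 mireds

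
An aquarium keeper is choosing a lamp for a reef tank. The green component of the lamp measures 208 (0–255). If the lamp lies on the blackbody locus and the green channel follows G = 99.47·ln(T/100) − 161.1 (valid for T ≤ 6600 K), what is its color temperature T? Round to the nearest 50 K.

4100 K

ln t = (208 + 161.1) / 99.47 = 3.7107.
t = e^3.7107 = 40.881.
T = 100·t = 4088 K → 4100 K to the nearest 50 K.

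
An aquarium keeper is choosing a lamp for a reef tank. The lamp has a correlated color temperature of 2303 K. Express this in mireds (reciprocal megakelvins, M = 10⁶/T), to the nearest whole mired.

434 mireds

M = 10⁶ / 2303 = 434.216 → 434 mireds.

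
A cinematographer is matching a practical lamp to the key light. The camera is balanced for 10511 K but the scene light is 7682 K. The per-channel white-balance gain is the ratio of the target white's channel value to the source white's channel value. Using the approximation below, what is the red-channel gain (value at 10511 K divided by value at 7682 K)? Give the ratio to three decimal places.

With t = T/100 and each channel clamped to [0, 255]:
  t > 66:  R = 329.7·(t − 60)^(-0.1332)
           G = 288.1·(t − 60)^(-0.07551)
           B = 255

At 7682 K (t = 76.82):
  R = 329.7·(76.82 − 60)^(-0.1332) = 329.7·16.82^(-0.1332) = 329.7·0.68663 = 226.380.
At 10511 K (t = 105.11):
  R = 329.7·(105.11 − 60)^(-0.1332) = 329.7·45.11^(-0.1332) = 329.7·0.60208 = 198.504.
Gain = 198.504 / 226.380 = 0.8769 → 0.877.

0.877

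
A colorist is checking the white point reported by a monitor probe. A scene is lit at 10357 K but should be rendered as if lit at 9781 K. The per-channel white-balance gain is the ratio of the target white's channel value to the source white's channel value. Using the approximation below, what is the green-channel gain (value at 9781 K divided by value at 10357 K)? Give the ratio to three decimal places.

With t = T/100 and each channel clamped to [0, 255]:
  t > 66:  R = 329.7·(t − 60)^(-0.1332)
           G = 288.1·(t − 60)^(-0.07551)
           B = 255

At 10357 K (t = 103.57):
  G = 288.1·(103.57 − 60)^(-0.07551) = 288.1·43.57^(-0.07551) = 288.1·0.75201 = 216.655.
At 9781 K (t = 97.81):
  G = 288.1·(97.81 − 60)^(-0.07551) = 288.1·37.81^(-0.07551) = 288.1·0.76011 = 218.987.
Gain = 218.987 / 216.655 = 1.0108 → 1.011.

1.011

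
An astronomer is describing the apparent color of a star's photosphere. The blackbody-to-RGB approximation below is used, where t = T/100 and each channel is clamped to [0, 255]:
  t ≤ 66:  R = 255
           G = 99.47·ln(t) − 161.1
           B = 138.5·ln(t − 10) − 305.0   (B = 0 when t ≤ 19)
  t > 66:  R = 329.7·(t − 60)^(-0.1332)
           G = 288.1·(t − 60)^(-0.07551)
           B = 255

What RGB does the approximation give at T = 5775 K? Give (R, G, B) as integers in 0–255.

(255, 242, 230)

t = 5775/100 = 57.75; the t ≤ 66 branch applies.
R = 255 by definition for t ≤ 66.
G = 99.47·ln 57.75 − 161.1 = 99.47·4.0561 − 161.1 = 242.363.
B = 138.5·ln(57.75 − 10) − 305.0 = 138.5·ln 47.75 − 305.0 = 138.5·3.8660 − 305.0 = 230.438.
Rounded: (255, 242, 230).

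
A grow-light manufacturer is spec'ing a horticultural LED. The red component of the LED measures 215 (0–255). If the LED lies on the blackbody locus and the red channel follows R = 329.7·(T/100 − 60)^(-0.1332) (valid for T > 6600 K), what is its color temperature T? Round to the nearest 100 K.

(t − 60)^(-0.1332) = 215/329.7 = 0.65211.
t − 60 = 0.65211^(1/-0.1332) = 0.65211^(-7.508) = 24.774, so t = 84.774.
T = 100·t = 8477 K → 8500 K to the nearest 100 K.

8500 K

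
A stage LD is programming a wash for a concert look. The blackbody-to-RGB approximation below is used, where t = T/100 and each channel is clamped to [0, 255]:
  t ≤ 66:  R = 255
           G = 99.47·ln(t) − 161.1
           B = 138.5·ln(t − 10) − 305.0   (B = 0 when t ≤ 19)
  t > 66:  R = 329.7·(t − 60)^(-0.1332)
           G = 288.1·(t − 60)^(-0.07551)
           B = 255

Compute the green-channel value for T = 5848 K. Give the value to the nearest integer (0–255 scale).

244

t = 5848/100 = 58.48; the t ≤ 66 branch applies.
G = 99.47·ln 58.48 − 161.1 = 99.47·4.0687 − 161.1 = 243.612.
Rounded: 244.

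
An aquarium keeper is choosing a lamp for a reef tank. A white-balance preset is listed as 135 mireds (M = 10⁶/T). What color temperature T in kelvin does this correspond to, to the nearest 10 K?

T = 10⁶ / 135 = 7407.41 K → 7410 K.

7410 K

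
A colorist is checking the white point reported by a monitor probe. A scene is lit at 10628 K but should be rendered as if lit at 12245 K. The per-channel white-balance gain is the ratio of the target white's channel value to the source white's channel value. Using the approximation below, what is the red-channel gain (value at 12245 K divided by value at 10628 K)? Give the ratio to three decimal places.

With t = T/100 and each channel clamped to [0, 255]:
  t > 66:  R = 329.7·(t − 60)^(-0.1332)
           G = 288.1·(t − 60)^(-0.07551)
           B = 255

0.961

At 10628 K (t = 106.28):
  R = 329.7·(106.28 − 60)^(-0.1332) = 329.7·46.28^(-0.1332) = 329.7·0.60003 = 197.828.
At 12245 K (t = 122.45):
  R = 329.7·(122.45 − 60)^(-0.1332) = 329.7·62.45^(-0.1332) = 329.7·0.57655 = 190.088.
Gain = 190.088 / 197.828 = 0.9609 → 0.961.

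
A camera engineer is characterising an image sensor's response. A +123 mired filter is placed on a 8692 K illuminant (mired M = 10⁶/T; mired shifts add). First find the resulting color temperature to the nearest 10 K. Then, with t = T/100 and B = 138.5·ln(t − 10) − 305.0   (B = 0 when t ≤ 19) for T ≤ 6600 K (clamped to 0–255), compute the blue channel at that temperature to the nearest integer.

M_in = 10⁶/8692 = 115.05; M_out = 115.05 + (+123) = 238.05.
T_out = 10⁶/238.05 = 4200.8 K → 4200 K; t = 42.
B = 138.5·ln(42 − 10) − 305.0 = 138.5·ln 32 − 305.0 = 138.5·3.4657 − 305.0 = 175.004.
Rounded: 175.

175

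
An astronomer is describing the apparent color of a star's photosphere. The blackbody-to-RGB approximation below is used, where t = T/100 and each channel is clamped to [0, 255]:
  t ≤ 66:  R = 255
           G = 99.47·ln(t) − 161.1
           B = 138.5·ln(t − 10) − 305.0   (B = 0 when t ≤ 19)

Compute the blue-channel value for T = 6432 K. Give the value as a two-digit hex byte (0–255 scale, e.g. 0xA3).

0xF8

t = 6432/100 = 64.32; the t ≤ 66 branch applies.
B = 138.5·ln(64.32 − 10) − 305.0 = 138.5·ln 54.32 − 305.0 = 138.5·3.9949 − 305.0 = 248.293.
Rounded: 248; in hex, 0xF8.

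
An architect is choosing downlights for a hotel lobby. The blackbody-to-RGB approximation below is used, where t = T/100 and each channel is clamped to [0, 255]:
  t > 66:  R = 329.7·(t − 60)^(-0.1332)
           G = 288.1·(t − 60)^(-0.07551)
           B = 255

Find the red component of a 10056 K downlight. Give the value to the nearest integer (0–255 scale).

201

t = 10056/100 = 100.56; the t > 66 branch applies.
R = 329.7·(100.56 − 60)^(-0.1332) = 329.7·40.56^(-0.1332) = 329.7·0.61066 = 201.335.
Rounded: 201.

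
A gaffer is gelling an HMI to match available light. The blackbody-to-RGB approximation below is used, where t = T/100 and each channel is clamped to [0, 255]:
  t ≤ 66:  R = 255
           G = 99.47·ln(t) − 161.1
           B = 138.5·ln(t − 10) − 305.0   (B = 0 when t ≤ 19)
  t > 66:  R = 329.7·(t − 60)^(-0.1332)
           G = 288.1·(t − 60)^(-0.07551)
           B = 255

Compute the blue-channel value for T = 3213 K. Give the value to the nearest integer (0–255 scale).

124

t = 3213/100 = 32.13; the t ≤ 66 branch applies.
B = 138.5·ln(32.13 − 10) − 305.0 = 138.5·ln 22.13 − 305.0 = 138.5·3.0969 − 305.0 = 123.925.
Rounded: 124.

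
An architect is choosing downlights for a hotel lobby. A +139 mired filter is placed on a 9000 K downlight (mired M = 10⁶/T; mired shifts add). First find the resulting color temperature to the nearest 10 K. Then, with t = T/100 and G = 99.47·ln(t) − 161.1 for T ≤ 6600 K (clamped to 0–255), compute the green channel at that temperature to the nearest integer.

206

M_in = 10⁶/9000 = 111.11; M_out = 111.11 + (+139) = 250.11.
T_out = 10⁶/250.11 = 3998.2 K → 4000 K; t = 40.
G = 99.47·ln 40 − 161.1 = 99.47·3.6889 − 161.1 = 205.833.
Rounded: 206.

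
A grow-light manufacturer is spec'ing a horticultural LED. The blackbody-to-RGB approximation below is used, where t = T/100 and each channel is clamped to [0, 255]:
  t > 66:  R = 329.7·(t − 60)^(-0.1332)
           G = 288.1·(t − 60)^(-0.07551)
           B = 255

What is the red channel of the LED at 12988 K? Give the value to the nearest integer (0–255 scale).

187

t = 12988/100 = 129.88; the t > 66 branch applies.
R = 329.7·(129.88 − 60)^(-0.1332) = 329.7·69.88^(-0.1332) = 329.7·0.56798 = 187.263.
Rounded: 187.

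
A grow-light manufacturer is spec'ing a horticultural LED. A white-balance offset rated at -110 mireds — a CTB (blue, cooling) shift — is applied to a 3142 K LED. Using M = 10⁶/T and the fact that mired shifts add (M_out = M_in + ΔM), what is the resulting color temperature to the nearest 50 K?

4800 K

M_in = 10⁶/3142 = 318.27 mireds.
M_out = 318.27 + (-110) = 208.27 mireds.
T_out = 10⁶/208.27 = 4801.5 K → 4800 K.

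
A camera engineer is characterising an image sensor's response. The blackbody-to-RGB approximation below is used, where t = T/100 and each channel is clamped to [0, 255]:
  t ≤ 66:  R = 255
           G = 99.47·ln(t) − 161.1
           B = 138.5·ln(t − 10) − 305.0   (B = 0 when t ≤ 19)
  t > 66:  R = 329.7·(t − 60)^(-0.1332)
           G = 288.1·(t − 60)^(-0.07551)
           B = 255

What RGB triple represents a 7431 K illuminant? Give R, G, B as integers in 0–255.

R=231, G=236, B=255

t = 7431/100 = 74.31; the t > 66 branch applies.
R = 329.7·(74.31 − 60)^(-0.1332) = 329.7·14.31^(-0.1332) = 329.7·0.70157 = 231.306.
G = 288.1·(74.31 − 60)^(-0.07551) = 288.1·14.31^(-0.07551) = 288.1·0.81797 = 235.657.
B = 255 by definition for t > 66.
Rounded: (231, 236, 255).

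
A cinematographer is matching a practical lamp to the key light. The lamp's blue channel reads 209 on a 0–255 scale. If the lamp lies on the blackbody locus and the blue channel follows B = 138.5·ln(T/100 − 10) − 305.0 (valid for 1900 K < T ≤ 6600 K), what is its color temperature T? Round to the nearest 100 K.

ln(t − 10) = (209 + 305.0) / 138.5 = 3.7112.
t − 10 = e^3.7112 = 40.903, so t = 50.903.
T = 100·t = 5090 K → 5100 K to the nearest 100 K.

5100 K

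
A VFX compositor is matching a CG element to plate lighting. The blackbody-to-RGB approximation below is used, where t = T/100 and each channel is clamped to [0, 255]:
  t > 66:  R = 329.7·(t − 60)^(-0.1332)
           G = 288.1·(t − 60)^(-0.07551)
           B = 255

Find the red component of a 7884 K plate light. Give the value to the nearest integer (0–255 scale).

t = 7884/100 = 78.84; the t > 66 branch applies.
R = 329.7·(78.84 − 60)^(-0.1332) = 329.7·18.84^(-0.1332) = 329.7·0.67633 = 222.986.
Rounded: 223.

223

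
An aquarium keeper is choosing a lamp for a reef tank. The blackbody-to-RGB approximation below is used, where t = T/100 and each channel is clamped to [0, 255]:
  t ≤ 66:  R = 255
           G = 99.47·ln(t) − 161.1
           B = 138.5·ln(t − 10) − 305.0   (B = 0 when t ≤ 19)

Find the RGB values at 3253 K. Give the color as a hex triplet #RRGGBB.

t = 3253/100 = 32.53; the t ≤ 66 branch applies.
R = 255 by definition for t ≤ 66.
G = 99.47·ln 32.53 − 161.1 = 99.47·3.4822 − 161.1 = 185.271.
B = 138.5·ln(32.53 − 10) − 305.0 = 138.5·ln 22.53 − 305.0 = 138.5·3.1148 − 305.0 = 126.406.
Rounded: (255, 185, 126).
In hex: #FFB97E.

#FFB97E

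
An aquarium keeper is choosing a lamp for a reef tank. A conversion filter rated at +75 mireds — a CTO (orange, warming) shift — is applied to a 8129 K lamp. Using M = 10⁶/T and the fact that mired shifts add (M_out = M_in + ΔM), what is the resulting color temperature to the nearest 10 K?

M_in = 10⁶/8129 = 123.02 mireds.
M_out = 123.02 + (+75) = 198.02 mireds.
T_out = 10⁶/198.02 = 5050.1 K → 5050 K.

5050 K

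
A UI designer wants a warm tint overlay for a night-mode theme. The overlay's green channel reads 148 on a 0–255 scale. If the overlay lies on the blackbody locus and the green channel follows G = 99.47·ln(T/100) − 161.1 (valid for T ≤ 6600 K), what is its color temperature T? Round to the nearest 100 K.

ln t = (148 + 161.1) / 99.47 = 3.1075.
t = e^3.1075 = 22.364.
T = 100·t = 2236 K → 2200 K to the nearest 100 K.

2200 K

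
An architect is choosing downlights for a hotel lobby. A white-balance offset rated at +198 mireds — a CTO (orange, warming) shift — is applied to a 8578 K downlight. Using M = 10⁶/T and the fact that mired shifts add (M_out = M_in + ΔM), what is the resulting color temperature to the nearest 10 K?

M_in = 10⁶/8578 = 116.58 mireds.
M_out = 116.58 + (+198) = 314.58 mireds.
T_out = 10⁶/314.58 = 3178.9 K → 3180 K.

3180 K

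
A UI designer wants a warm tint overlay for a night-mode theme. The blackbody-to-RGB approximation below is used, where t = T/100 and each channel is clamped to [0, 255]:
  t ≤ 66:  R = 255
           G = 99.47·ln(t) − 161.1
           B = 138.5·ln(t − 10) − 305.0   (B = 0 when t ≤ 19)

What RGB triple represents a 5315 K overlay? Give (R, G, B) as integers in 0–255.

(255, 234, 216)

t = 5315/100 = 53.15; the t ≤ 66 branch applies.
R = 255 by definition for t ≤ 66.
G = 99.47·ln 53.15 − 161.1 = 99.47·3.9731 − 161.1 = 234.106.
B = 138.5·ln(53.15 − 10) − 305.0 = 138.5·ln 43.15 − 305.0 = 138.5·3.7647 − 305.0 = 216.409.
Rounded: (255, 234, 216).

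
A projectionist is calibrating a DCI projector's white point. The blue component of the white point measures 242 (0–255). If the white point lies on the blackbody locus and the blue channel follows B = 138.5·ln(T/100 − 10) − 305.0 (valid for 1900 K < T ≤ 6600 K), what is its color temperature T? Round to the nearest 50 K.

ln(t − 10) = (242 + 305.0) / 138.5 = 3.9495.
t − 10 = e^3.9495 = 51.907, so t = 61.907.
T = 100·t = 6191 K → 6200 K to the nearest 50 K.

6200 K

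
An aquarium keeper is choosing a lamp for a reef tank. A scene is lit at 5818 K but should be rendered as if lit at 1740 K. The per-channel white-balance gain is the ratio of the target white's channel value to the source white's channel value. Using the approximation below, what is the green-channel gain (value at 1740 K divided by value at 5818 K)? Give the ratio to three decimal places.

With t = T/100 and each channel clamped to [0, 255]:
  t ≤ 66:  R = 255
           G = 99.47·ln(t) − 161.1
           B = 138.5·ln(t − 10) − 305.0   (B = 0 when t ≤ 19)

0.506

At 5818 K (t = 58.18):
  G = 99.47·ln 58.18 − 161.1 = 99.47·4.0635 − 161.1 = 243.100.
At 1740 K (t = 17.4):
  G = 99.47·ln 17.4 − 161.1 = 99.47·2.8565 − 161.1 = 123.033.
Gain = 123.033 / 243.100 = 0.5061 → 0.506.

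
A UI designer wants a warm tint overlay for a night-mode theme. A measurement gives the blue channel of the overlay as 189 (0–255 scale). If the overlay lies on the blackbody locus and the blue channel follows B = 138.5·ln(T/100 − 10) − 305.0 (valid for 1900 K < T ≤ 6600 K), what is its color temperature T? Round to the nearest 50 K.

4550 K

ln(t − 10) = (189 + 305.0) / 138.5 = 3.5668.
t − 10 = e^3.5668 = 35.403, so t = 45.403.
T = 100·t = 4540 K → 4550 K to the nearest 50 K.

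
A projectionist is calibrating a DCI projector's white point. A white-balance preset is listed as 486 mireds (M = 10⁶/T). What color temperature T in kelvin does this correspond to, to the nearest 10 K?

T = 10⁶ / 486 = 2057.61 K → 2060 K.

2060 K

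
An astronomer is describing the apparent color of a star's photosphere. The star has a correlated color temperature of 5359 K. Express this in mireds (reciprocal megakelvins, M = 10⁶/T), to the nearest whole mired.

187 mireds

M = 10⁶ / 5359 = 186.602 → 187 mireds.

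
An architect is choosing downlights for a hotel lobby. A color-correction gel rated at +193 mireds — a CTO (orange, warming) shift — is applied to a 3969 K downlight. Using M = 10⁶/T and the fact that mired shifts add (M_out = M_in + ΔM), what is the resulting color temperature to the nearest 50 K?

2250 K

M_in = 10⁶/3969 = 251.95 mireds.
M_out = 251.95 + (+193) = 444.95 mireds.
T_out = 10⁶/444.95 = 2247.4 K → 2250 K.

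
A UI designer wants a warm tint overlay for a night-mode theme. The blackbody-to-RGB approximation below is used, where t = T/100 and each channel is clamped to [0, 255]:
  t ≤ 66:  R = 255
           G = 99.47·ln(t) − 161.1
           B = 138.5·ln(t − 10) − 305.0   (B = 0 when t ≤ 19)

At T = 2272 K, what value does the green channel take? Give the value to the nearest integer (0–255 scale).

150

t = 2272/100 = 22.72; the t ≤ 66 branch applies.
G = 99.47·ln 22.72 − 161.1 = 99.47·3.1232 − 161.1 = 149.569.
Rounded: 150.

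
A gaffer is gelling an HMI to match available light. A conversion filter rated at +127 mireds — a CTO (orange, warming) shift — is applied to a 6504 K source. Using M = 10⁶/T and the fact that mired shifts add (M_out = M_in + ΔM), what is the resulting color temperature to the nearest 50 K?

M_in = 10⁶/6504 = 153.75 mireds.
M_out = 153.75 + (+127) = 280.75 mireds.
T_out = 10⁶/280.75 = 3561.9 K → 3550 K.

3550 K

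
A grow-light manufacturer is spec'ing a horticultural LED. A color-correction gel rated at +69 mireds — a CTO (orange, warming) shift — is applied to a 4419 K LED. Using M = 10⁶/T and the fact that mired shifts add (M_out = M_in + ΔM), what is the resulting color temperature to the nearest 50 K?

3400 K

M_in = 10⁶/4419 = 226.30 mireds.
M_out = 226.30 + (+69) = 295.30 mireds.
T_out = 10⁶/295.30 = 3386.4 K → 3400 K.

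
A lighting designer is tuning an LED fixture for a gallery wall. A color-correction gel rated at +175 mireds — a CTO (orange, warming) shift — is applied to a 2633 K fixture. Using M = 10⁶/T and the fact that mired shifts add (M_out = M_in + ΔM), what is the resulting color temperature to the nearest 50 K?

1800 K

M_in = 10⁶/2633 = 379.79 mireds.
M_out = 379.79 + (+175) = 554.79 mireds.
T_out = 10⁶/554.79 = 1802.5 K → 1800 K.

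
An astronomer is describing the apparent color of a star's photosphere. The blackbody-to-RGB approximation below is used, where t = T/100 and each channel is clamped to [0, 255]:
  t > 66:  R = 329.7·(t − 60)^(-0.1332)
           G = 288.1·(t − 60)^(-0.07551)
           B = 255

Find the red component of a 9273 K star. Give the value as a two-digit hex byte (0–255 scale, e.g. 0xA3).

0xCF

t = 9273/100 = 92.73; the t > 66 branch applies.
R = 329.7·(92.73 − 60)^(-0.1332) = 329.7·32.73^(-0.1332) = 329.7·0.62836 = 207.171.
Rounded: 207; in hex, 0xCF.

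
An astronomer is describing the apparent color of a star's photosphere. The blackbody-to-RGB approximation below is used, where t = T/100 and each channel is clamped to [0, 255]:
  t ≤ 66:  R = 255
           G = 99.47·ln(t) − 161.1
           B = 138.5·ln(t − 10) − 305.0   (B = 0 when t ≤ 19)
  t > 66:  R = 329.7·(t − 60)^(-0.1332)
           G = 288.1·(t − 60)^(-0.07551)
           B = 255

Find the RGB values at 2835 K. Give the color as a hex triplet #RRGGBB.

#FFAC62

t = 2835/100 = 28.35; the t ≤ 66 branch applies.
R = 255 by definition for t ≤ 66.
G = 99.47·ln 28.35 − 161.1 = 99.47·3.3446 − 161.1 = 171.590.
B = 138.5·ln(28.35 − 10) − 305.0 = 138.5·ln 18.35 − 305.0 = 138.5·2.9096 − 305.0 = 97.984.
Rounded: (255, 172, 98).
In hex: #FFAC62.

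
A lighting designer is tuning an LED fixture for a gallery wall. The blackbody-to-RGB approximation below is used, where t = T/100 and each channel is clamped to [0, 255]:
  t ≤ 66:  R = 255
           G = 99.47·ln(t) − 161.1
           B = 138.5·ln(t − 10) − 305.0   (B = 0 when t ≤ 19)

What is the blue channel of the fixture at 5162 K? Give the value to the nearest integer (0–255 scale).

211

t = 5162/100 = 51.62; the t ≤ 66 branch applies.
B = 138.5·ln(51.62 − 10) − 305.0 = 138.5·ln 41.62 − 305.0 = 138.5·3.7286 − 305.0 = 211.408.
Rounded: 211.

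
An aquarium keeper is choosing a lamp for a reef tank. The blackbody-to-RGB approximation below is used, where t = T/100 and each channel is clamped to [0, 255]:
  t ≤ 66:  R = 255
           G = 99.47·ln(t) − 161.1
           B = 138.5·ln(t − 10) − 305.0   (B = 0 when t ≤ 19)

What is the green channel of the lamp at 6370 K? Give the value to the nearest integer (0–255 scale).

252

t = 6370/100 = 63.7; the t ≤ 66 branch applies.
G = 99.47·ln 63.7 − 161.1 = 99.47·4.1542 − 161.1 = 252.117.
Rounded: 252.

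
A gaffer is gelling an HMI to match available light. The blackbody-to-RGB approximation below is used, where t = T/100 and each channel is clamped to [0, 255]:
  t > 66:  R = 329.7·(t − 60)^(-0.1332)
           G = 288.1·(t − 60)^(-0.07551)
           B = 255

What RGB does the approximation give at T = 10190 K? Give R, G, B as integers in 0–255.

R=200, G=217, B=255

t = 10190/100 = 101.9; the t > 66 branch applies.
R = 329.7·(101.9 − 60)^(-0.1332) = 329.7·41.9^(-0.1332) = 329.7·0.60802 = 200.466.
G = 288.1·(101.9 − 60)^(-0.07551) = 288.1·41.9^(-0.07551) = 288.1·0.75423 = 217.295.
B = 255 by definition for t > 66.
Rounded: (200, 217, 255).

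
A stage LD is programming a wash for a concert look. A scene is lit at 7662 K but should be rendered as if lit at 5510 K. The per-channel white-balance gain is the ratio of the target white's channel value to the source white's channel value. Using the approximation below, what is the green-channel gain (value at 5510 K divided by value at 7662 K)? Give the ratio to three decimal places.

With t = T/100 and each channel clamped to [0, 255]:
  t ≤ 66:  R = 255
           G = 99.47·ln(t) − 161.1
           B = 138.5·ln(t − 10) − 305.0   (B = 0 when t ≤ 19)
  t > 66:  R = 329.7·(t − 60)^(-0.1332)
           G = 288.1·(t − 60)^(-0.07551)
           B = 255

At 7662 K (t = 76.62):
  G = 288.1·(76.62 − 60)^(-0.07551) = 288.1·16.62^(-0.07551) = 288.1·0.80878 = 233.009.
At 5510 K (t = 55.1):
  G = 99.47·ln 55.1 − 161.1 = 99.47·4.0091 − 161.1 = 237.690.
Gain = 237.690 / 233.009 = 1.0201 → 1.020.

1.020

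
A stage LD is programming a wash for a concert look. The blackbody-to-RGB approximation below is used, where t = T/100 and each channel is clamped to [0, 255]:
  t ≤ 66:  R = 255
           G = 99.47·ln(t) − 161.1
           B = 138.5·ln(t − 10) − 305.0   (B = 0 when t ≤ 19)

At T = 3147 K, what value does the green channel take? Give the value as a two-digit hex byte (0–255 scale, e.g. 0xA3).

t = 3147/100 = 31.47; the t ≤ 66 branch applies.
G = 99.47·ln 31.47 − 161.1 = 99.47·3.4490 − 161.1 = 181.975.
Rounded: 182; in hex, 0xB6.

0xB6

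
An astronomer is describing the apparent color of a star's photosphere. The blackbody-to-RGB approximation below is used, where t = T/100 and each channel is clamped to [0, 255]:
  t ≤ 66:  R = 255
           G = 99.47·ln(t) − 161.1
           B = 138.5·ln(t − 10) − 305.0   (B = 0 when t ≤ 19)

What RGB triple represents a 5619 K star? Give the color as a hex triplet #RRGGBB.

t = 5619/100 = 56.19; the t ≤ 66 branch applies.
R = 255 by definition for t ≤ 66.
G = 99.47·ln 56.19 − 161.1 = 99.47·4.0287 − 161.1 = 239.639.
B = 138.5·ln(56.19 − 10) − 305.0 = 138.5·ln 46.19 − 305.0 = 138.5·3.8328 − 305.0 = 225.838.
Rounded: (255, 240, 226).
In hex: #FFF0E2.

#FFF0E2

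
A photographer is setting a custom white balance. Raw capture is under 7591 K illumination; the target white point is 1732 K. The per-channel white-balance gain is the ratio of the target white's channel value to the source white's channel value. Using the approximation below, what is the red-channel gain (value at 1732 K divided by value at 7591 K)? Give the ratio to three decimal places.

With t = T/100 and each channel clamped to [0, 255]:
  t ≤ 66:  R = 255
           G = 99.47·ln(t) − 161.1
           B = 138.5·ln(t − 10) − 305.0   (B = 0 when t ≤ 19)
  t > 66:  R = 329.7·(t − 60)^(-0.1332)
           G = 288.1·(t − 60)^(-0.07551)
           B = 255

At 7591 K (t = 75.91):
  R = 329.7·(75.91 − 60)^(-0.1332) = 329.7·15.91^(-0.1332) = 329.7·0.69173 = 228.064.
At 1732 K (t = 17.32):
  R = 255 by definition for t ≤ 66.
Gain = 255.000 / 228.064 = 1.1181 → 1.118.

1.118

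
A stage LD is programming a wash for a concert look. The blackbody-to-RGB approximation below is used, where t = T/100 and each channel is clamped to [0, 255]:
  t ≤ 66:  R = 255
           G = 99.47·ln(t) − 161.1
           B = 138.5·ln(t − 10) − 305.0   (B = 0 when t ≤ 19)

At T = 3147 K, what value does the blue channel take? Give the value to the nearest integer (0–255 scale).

t = 3147/100 = 31.47; the t ≤ 66 branch applies.
B = 138.5·ln(31.47 − 10) − 305.0 = 138.5·ln 21.47 − 305.0 = 138.5·3.0667 − 305.0 = 119.732.
Rounded: 120.

120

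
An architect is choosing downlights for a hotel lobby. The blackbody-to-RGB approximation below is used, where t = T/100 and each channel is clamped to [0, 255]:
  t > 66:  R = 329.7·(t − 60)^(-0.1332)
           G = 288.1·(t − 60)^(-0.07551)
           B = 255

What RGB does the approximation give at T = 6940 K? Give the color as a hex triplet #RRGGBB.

#F5F3FF

t = 6940/100 = 69.4; the t > 66 branch applies.
R = 329.7·(69.4 − 60)^(-0.1332) = 329.7·9.4^(-0.1332) = 329.7·0.74196 = 244.624.
G = 288.1·(69.4 − 60)^(-0.07551) = 288.1·9.4^(-0.07551) = 288.1·0.84434 = 243.255.
B = 255 by definition for t > 66.
Rounded: (245, 243, 255).
In hex: #F5F3FF.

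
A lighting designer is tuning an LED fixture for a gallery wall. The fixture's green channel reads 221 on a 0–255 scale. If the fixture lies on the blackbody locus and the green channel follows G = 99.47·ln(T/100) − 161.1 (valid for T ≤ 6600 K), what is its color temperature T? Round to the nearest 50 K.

4650 K

ln t = (221 + 161.1) / 99.47 = 3.8414.
t = e^3.8414 = 46.589.
T = 100·t = 4659 K → 4650 K to the nearest 50 K.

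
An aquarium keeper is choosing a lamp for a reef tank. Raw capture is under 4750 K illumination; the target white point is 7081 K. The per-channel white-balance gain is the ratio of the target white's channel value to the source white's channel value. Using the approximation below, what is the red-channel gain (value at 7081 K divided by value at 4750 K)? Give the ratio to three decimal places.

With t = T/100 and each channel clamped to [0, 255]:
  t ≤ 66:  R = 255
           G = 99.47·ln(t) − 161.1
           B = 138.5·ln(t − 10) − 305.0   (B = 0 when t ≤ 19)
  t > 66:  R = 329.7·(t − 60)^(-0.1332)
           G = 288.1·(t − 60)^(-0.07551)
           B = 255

0.942

At 4750 K (t = 47.5):
  R = 255 by definition for t ≤ 66.
At 7081 K (t = 70.81):
  R = 329.7·(70.81 − 60)^(-0.1332) = 329.7·10.81^(-0.1332) = 329.7·0.72827 = 240.112.
Gain = 240.112 / 255.000 = 0.9416 → 0.942.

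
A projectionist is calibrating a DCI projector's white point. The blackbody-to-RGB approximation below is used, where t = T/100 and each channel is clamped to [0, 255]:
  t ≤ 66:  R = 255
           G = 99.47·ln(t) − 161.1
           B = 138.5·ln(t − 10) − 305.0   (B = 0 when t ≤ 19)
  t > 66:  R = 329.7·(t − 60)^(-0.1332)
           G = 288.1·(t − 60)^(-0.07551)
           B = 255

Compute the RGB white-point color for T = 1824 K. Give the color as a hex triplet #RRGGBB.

#FF8000

t = 1824/100 = 18.24; the t ≤ 66 branch applies.
R = 255 by definition for t ≤ 66.
G = 99.47·ln 18.24 − 161.1 = 99.47·2.9036 − 161.1 = 127.723.
t = 18.24 ≤ 19, so B = 0.
Rounded: (255, 128, 0).
In hex: #FF8000.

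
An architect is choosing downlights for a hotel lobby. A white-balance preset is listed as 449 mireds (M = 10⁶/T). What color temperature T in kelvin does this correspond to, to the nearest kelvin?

T = 10⁶ / 449 = 2227.17 K → 2227 K.

2227 K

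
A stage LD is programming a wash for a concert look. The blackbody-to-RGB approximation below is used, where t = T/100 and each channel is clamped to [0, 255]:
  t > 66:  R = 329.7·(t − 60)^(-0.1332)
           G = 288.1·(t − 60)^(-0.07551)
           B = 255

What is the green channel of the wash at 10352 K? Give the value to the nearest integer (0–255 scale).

217

t = 10352/100 = 103.52; the t > 66 branch applies.
G = 288.1·(103.52 − 60)^(-0.07551) = 288.1·43.52^(-0.07551) = 288.1·0.75208 = 216.674.
Rounded: 217.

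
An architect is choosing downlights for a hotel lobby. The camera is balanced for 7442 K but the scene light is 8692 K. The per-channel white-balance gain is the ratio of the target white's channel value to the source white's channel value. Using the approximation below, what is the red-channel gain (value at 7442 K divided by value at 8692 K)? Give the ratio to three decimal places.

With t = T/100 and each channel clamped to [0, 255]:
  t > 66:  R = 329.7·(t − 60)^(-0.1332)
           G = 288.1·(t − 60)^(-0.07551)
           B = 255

At 8692 K (t = 86.92):
  R = 329.7·(86.92 − 60)^(-0.1332) = 329.7·26.92^(-0.1332) = 329.7·0.64493 = 212.634.
At 7442 K (t = 74.42):
  R = 329.7·(74.42 − 60)^(-0.1332) = 329.7·14.42^(-0.1332) = 329.7·0.70085 = 231.071.
Gain = 231.071 / 212.634 = 1.0867 → 1.087.

1.087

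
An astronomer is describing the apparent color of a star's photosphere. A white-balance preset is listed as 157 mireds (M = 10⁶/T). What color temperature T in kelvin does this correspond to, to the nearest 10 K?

T = 10⁶ / 157 = 6369.43 K → 6370 K.

6370 K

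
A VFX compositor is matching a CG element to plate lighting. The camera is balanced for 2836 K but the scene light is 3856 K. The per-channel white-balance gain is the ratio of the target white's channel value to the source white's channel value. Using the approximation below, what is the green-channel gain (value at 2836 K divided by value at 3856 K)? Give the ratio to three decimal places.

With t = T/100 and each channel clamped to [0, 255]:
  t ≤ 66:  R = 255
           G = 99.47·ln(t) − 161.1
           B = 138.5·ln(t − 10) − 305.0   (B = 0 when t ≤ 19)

0.849

At 3856 K (t = 38.56):
  G = 99.47·ln 38.56 − 161.1 = 99.47·3.6522 − 161.1 = 202.186.
At 2836 K (t = 28.36):
  G = 99.47·ln 28.36 − 161.1 = 99.47·3.3450 − 161.1 = 171.625.
Gain = 171.625 / 202.186 = 0.8488 → 0.849.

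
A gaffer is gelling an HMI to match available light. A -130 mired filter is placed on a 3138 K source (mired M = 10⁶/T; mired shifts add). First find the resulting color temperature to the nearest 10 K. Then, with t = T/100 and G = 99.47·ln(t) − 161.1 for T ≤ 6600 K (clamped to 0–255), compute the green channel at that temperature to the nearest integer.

M_in = 10⁶/3138 = 318.67; M_out = 318.67 + (-130) = 188.67.
T_out = 10⁶/188.67 = 5300.1 K → 5300 K; t = 53.
G = 99.47·ln 53 − 161.1 = 99.47·3.9703 − 161.1 = 233.825.
Rounded: 234.

234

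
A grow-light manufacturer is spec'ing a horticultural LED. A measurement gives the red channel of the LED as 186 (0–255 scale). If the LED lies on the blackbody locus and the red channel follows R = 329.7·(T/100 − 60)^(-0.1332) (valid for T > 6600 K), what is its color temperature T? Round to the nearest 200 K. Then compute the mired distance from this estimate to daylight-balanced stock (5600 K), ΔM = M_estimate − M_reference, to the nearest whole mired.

(t − 60)^(-0.1332) = 186/329.7 = 0.56415.
t − 60 = 0.56415^(1/-0.1332) = 0.56415^(-7.508) = 73.521, so t = 133.521.
T = 100·t = 13352 K → 13400 K to the nearest 200 K.
M_estimate = 10⁶/13400 = 74.63; M_reference = 10⁶/5600 = 178.57.
ΔM = 74.63 − 178.57 = -103.94 → -104 mireds.

-104 mireds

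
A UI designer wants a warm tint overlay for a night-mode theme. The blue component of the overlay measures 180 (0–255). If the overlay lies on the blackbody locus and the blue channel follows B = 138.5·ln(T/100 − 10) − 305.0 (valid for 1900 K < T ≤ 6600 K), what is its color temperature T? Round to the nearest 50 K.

4300 K

ln(t − 10) = (180 + 305.0) / 138.5 = 3.5018.
t − 10 = e^3.5018 = 33.175, so t = 43.175.
T = 100·t = 4318 K → 4300 K to the nearest 50 K.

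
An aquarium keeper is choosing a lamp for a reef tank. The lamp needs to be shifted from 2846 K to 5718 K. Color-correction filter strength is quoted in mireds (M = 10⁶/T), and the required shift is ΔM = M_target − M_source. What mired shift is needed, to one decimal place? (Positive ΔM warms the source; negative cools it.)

M_source = 10⁶/2846 = 351.370; M_target = 10⁶/5718 = 174.886.
ΔM = 174.886 − 351.370 = -176.484 → -176.5 mireds, a cooling shift.

-176.5 mireds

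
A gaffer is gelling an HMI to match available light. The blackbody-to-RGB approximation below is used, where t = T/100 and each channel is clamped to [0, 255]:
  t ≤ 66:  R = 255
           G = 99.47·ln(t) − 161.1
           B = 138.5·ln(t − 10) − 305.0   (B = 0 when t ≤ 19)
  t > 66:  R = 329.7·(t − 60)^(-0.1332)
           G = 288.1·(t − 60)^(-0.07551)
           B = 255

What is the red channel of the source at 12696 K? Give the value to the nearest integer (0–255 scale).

188

t = 12696/100 = 126.96; the t > 66 branch applies.
R = 329.7·(126.96 − 60)^(-0.1332) = 329.7·66.96^(-0.1332) = 329.7·0.57122 = 188.330.
Rounded: 188.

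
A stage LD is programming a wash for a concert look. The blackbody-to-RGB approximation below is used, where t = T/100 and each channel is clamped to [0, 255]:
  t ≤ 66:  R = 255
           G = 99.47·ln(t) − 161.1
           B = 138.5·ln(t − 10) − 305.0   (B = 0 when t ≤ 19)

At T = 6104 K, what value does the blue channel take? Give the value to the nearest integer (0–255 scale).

240

t = 6104/100 = 61.04; the t ≤ 66 branch applies.
B = 138.5·ln(61.04 − 10) − 305.0 = 138.5·ln 51.04 − 305.0 = 138.5·3.9326 − 305.0 = 239.666.
Rounded: 240.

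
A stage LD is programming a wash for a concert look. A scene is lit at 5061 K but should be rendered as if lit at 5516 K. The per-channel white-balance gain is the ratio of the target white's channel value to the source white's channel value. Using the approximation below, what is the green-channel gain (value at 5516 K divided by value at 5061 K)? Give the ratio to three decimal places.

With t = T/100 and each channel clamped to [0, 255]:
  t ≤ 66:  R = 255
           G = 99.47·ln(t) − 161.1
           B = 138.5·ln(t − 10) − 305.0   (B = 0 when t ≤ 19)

1.037

At 5061 K (t = 50.61):
  G = 99.47·ln 50.61 − 161.1 = 99.47·3.9241 − 161.1 = 229.235.
At 5516 K (t = 55.16):
  G = 99.47·ln 55.16 − 161.1 = 99.47·4.0102 − 161.1 = 237.798.
Gain = 237.798 / 229.235 = 1.0374 → 1.037.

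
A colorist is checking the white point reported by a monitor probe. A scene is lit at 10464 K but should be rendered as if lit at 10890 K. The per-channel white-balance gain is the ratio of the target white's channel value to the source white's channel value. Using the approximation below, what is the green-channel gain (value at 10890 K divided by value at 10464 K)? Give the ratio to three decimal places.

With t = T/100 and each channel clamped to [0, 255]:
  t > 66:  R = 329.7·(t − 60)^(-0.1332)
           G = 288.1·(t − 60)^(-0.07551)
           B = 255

0.993

At 10464 K (t = 104.64):
  G = 288.1·(104.64 − 60)^(-0.07551) = 288.1·44.64^(-0.07551) = 288.1·0.75064 = 216.258.
At 10890 K (t = 108.9):
  G = 288.1·(108.9 − 60)^(-0.07551) = 288.1·48.9^(-0.07551) = 288.1·0.74549 = 214.775.
Gain = 214.775 / 216.258 = 0.9931 → 0.993.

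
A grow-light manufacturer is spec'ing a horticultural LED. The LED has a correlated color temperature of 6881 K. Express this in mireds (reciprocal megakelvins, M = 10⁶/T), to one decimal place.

M = 10⁶ / 6881 = 145.328 → 145.3 mireds.

145.3 mireds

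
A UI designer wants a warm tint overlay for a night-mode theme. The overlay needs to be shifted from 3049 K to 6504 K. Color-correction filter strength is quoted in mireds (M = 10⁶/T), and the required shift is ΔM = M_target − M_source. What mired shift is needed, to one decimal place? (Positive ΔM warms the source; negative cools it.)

M_source = 10⁶/3049 = 327.976; M_target = 10⁶/6504 = 153.752.
ΔM = 153.752 − 327.976 = -174.225 → -174.2 mireds, a cooling shift.

-174.2 mireds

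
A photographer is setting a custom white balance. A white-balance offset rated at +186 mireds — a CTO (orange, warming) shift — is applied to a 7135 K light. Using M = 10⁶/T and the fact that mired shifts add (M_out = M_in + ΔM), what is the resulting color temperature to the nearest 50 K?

3050 K

M_in = 10⁶/7135 = 140.15 mireds.
M_out = 140.15 + (+186) = 326.15 mireds.
T_out = 10⁶/326.15 = 3066.0 K → 3050 K.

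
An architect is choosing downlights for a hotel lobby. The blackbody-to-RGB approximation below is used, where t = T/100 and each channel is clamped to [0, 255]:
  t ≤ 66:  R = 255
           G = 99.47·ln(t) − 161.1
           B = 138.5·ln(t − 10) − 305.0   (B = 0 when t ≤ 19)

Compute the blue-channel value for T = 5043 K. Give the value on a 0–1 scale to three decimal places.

0.813

t = 5043/100 = 50.43; the t ≤ 66 branch applies.
B = 138.5·ln(50.43 − 10) − 305.0 = 138.5·ln 40.43 − 305.0 = 138.5·3.6996 − 305.0 = 207.391.
On a 0–1 scale: 207.391/255 = 0.8133 → 0.813.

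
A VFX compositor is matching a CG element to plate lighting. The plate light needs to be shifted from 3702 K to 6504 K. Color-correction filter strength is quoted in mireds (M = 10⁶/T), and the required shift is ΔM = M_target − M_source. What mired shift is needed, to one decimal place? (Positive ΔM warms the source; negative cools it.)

-116.4 mireds

M_source = 10⁶/3702 = 270.124; M_target = 10⁶/6504 = 153.752.
ΔM = 153.752 − 270.124 = -116.373 → -116.4 mireds, a cooling shift.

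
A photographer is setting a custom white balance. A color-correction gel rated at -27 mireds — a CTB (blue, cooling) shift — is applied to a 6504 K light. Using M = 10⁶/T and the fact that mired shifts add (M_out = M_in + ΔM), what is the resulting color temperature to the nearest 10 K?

7890 K

M_in = 10⁶/6504 = 153.75 mireds.
M_out = 153.75 + (-27) = 126.75 mireds.
T_out = 10⁶/126.75 = 7889.5 K → 7890 K.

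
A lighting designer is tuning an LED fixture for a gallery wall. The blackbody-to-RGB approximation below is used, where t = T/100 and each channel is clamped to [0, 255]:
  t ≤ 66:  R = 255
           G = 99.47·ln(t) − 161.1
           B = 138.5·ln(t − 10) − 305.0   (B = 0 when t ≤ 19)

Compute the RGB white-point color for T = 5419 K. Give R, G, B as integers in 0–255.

R=255, G=236, B=220

t = 5419/100 = 54.19; the t ≤ 66 branch applies.
R = 255 by definition for t ≤ 66.
G = 99.47·ln 54.19 − 161.1 = 99.47·3.9925 − 161.1 = 236.034.
B = 138.5·ln(54.19 − 10) − 305.0 = 138.5·ln 44.19 − 305.0 = 138.5·3.7885 − 305.0 = 219.707.
Rounded: (255, 236, 220).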